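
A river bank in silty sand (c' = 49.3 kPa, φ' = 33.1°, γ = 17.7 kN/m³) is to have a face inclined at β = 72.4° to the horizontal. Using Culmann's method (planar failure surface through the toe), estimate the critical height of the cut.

Culmann's analysis gives the critical failure plane at α_cr = (β + φ')/2 = (72.4 + 33.1)/2 = 52.8°, and the critical height
H_c = (4c'/γ) · sinβ cosφ' / [1 − cos(β − φ')]
    = (4·49.3/17.7) · sin72.4°·cos33.1° / [1 − cos(39.3°)]
    = 11.141 · 0.9532·0.8377 / [1 − 0.7738]
    = 11.141 · 0.7985 / 0.2262
    = 39.34 m

H_c = 39.34 m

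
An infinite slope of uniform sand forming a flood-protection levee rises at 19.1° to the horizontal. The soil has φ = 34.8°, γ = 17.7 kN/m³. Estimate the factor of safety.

FS = 2.01

For a dry cohesionless infinite slope the factor of safety is FS = tanφ / tanβ.
FS = tan34.8° / tan19.1° = 0.6950 / 0.3463 = 2.007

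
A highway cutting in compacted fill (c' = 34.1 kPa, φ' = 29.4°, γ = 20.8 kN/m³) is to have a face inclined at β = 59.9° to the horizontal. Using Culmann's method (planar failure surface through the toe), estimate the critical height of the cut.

Culmann's analysis gives the critical failure plane at α_cr = (β + φ')/2 = (59.9 + 29.4)/2 = 44.6°, and the critical height
H_c = (4c'/γ) · sinβ cosφ' / [1 − cos(β − φ')]
    = (4·34.1/20.8) · sin59.9°·cos29.4° / [1 − cos(30.5°)]
    = 6.558 · 0.8652·0.8712 / [1 − 0.8616]
    = 6.558 · 0.7537 / 0.1384
    = 35.72 m

H_c = 35.72 m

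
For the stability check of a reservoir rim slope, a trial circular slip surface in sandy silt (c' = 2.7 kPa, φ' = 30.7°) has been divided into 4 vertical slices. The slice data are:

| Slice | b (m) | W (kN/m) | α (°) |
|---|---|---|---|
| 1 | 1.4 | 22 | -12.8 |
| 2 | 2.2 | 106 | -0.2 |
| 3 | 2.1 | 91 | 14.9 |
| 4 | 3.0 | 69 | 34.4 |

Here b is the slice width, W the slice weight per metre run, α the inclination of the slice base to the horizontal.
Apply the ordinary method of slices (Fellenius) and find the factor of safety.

Ordinary method of slices: FS = Σ[c'·Δl_i + (W_i cosα_i)·tanφ'] / Σ W_i sinα_i, with Δl_i = b_i / cosα_i.
Slice 1: Δl = 1.4/cos(-12.8°) = 1.436 m; N'_1 = 22·cos(-12.8°) = 21.5; c'Δl = 3.88; W sinα = -4.9
Slice 2: Δl = 2.2/cos(-0.2°) = 2.200 m; N'_2 = 106·cos(-0.2°) = 106.0; c'Δl = 5.94; W sinα = -0.4
Slice 3: Δl = 2.1/cos14.9° = 2.173 m; N'_3 = 91·cos14.9° = 87.9; c'Δl = 5.87; W sinα = 23.4
Slice 4: Δl = 3.0/cos34.4° = 3.636 m; N'_4 = 69·cos34.4° = 56.9; c'Δl = 9.82; W sinα = 39.0
Σc'Δl = 25.5 kN/m; ΣN' = 272.3 kN/m; ΣW sinα = 57.1 kN/m
Resisting = 25.5 + 272.3·tan30.7° = 25.5 + 161.7 = 187.2 kN/m
FS = 187.2 / 57.1 = 3.276

FS = 3.28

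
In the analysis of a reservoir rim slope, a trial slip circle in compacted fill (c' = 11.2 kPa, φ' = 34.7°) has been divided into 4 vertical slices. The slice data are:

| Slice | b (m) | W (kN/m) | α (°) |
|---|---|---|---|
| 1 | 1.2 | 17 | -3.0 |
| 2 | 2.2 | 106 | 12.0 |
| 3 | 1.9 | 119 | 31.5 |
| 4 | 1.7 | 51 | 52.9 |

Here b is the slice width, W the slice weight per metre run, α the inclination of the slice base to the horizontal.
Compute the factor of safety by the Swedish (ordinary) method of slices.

Ordinary method of slices: FS = Σ[c'·Δl_i + (W_i cosα_i)·tanφ'] / Σ W_i sinα_i, with Δl_i = b_i / cosα_i.
Slice 1: Δl = 1.2/cos(-3.0°) = 1.202 m; N'_1 = 17·cos(-3.0°) = 17.0; c'Δl = 13.46; W sinα = -0.9
Slice 2: Δl = 2.2/cos12.0° = 2.249 m; N'_2 = 106·cos12.0° = 103.7; c'Δl = 25.19; W sinα = 22.0
Slice 3: Δl = 1.9/cos31.5° = 2.228 m; N'_3 = 119·cos31.5° = 101.5; c'Δl = 24.96; W sinα = 62.2
Slice 4: Δl = 1.7/cos52.9° = 2.818 m; N'_4 = 51·cos52.9° = 30.8; c'Δl = 31.56; W sinα = 40.7
Σc'Δl = 95.2 kN/m; ΣN' = 252.9 kN/m; ΣW sinα = 124.0 kN/m
Resisting = 95.2 + 252.9·tan34.7° = 95.2 + 175.1 = 270.3 kN/m
FS = 270.3 / 124.0 = 2.180

FS = 2.18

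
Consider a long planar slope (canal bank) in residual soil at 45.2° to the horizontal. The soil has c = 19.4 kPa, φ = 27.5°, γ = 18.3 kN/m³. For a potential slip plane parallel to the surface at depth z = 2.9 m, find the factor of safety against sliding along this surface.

FS = 1.25

For an infinite slope with a slip plane parallel to the surface (no pore pressure): FS = [c + γz cos²β tanφ] / [γz sinβ cosβ].
γz = 18.3·2.9 = 53.07 kN/m²
Numerator = 19.4 + 53.07·cos²45.2°·tan27.5° = 19.4 + 53.07·0.4965·0.5206 = 33.117 kPa
Denominator = 53.07·sin45.2°·cos45.2° = 53.07·0.7096·0.7046 = 26.534 kPa
FS = 33.117 / 26.534 = 1.248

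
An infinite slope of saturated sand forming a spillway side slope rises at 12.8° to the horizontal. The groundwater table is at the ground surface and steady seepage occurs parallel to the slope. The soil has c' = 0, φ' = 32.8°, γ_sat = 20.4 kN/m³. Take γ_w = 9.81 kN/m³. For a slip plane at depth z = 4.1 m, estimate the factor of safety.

With seepage parallel to the slope and the water table at the surface, the effective normal stress on the slip plane uses the buoyant unit weight γ' = γ_sat − γ_w while the driving shear stress uses γ_sat:
FS = [c' + γ' z cos²β tanφ'] / [γ_sat z sinβ cosβ]
(For c' = 0 this reduces to FS = (γ'/γ_sat)·tanφ'/tanβ.)
γ' = 20.4 − 9.81 = 10.59 kN/m³
Numerator = 0.0 + 10.59·4.1·cos²12.8°·tan32.8° = 0.0 + 10.59·4.1·0.9509·0.6445 = 26.608 kPa
Denominator = 20.4·4.1·sin12.8°·cos12.8° = 20.4·4.1·0.2215·0.9751 = 18.070 kPa
FS = 26.608 / 18.070 = 1.473

FS = 1.47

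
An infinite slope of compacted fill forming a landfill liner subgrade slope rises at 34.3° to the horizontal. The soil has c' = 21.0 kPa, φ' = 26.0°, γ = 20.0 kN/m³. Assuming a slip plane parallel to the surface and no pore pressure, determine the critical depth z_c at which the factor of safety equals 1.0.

z_c = 7.91 m

Setting FS = 1.00 in FS = [c' + γz cos²β tanφ'] / [γz sinβ cosβ] and solving for z:
z = c' / [γ cosβ (FS·sinβ − cosβ·tanφ')]
  = 21.0 / [20.0·cos34.3°·(1.00·sin34.3° − cos34.3°·tan26.0°)]
  = 21.0 / [20.0·0.8261·(1.00·0.5635 − 0.8261·0.4877)]
  = 21.0 / 2.6536 = 7.914 m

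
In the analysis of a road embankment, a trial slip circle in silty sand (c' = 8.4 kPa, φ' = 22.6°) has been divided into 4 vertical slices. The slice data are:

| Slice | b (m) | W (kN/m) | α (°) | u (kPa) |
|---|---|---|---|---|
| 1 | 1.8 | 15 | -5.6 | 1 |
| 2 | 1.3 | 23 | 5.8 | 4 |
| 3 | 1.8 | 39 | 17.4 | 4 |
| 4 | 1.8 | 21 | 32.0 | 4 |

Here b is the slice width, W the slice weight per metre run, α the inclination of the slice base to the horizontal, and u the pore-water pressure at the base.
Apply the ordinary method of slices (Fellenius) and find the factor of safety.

FS = 3.76

Ordinary method of slices: FS = Σ[c'·Δl_i + (W_i cosα_i − u_i·Δl_i)·tanφ'] / Σ W_i sinα_i, with Δl_i = b_i / cosα_i.
Slice 1: Δl = 1.8/cos(-5.6°) = 1.809 m; N'_1 = 15·cos(-5.6°) − 1·1.809 = 13.1; c'Δl = 15.19; W sinα = -1.5
Slice 2: Δl = 1.3/cos5.8° = 1.307 m; N'_2 = 23·cos5.8° − 4·1.307 = 17.7; c'Δl = 10.98; W sinα = 2.3
Slice 3: Δl = 1.8/cos17.4° = 1.886 m; N'_3 = 39·cos17.4° − 4·1.886 = 29.7; c'Δl = 15.85; W sinα = 11.7
Slice 4: Δl = 1.8/cos32.0° = 2.123 m; N'_4 = 21·cos32.0° − 4·2.123 = 9.3; c'Δl = 17.83; W sinα = 11.1
Σc'Δl = 59.8 kN/m; ΣN' = 69.8 kN/m; ΣW sinα = 23.7 kN/m
Resisting = 59.8 + 69.8·tan22.6° = 59.8 + 29.0 = 88.9 kN/m
FS = 88.9 / 23.7 = 3.758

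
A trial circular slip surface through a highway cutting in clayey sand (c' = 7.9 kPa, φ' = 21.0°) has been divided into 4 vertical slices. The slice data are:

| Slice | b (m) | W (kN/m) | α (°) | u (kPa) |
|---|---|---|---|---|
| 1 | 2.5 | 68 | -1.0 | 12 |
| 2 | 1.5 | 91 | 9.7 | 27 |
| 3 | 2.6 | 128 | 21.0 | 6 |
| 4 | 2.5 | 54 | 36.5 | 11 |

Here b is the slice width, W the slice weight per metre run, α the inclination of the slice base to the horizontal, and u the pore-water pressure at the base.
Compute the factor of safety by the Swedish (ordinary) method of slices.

Ordinary method of slices: FS = Σ[c'·Δl_i + (W_i cosα_i − u_i·Δl_i)·tanφ'] / Σ W_i sinα_i, with Δl_i = b_i / cosα_i.
Slice 1: Δl = 2.5/cos(-1.0°) = 2.500 m; N'_1 = 68·cos(-1.0°) − 12·2.500 = 38.0; c'Δl = 19.75; W sinα = -1.2
Slice 2: Δl = 1.5/cos9.7° = 1.522 m; N'_2 = 91·cos9.7° − 27·1.522 = 48.6; c'Δl = 12.02; W sinα = 15.3
Slice 3: Δl = 2.6/cos21.0° = 2.785 m; N'_3 = 128·cos21.0° − 6·2.785 = 102.8; c'Δl = 22.00; W sinα = 45.9
Slice 4: Δl = 2.5/cos36.5° = 3.110 m; N'_4 = 54·cos36.5° − 11·3.110 = 9.2; c'Δl = 24.57; W sinα = 32.1
Σc'Δl = 78.3 kN/m; ΣN' = 198.6 kN/m; ΣW sinα = 92.1 kN/m
Resisting = 78.3 + 198.6·tan21.0° = 78.3 + 76.2 = 154.6 kN/m
FS = 154.6 / 92.1 = 1.678

FS = 1.68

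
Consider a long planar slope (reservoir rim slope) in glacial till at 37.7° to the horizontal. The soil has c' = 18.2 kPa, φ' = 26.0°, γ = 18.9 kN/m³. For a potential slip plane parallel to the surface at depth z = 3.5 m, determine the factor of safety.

FS = 1.20

For an infinite slope with a slip plane parallel to the surface (no pore pressure): FS = [c' + γz cos²β tanφ'] / [γz sinβ cosβ].
γz = 18.9·3.5 = 66.15 kN/m²
Numerator = 18.2 + 66.15·cos²37.7°·tan26.0° = 18.2 + 66.15·0.6260·0.4877 = 38.398 kPa
Denominator = 66.15·sin37.7°·cos37.7° = 66.15·0.6115·0.7912 = 32.007 kPa
FS = 38.398 / 32.007 = 1.200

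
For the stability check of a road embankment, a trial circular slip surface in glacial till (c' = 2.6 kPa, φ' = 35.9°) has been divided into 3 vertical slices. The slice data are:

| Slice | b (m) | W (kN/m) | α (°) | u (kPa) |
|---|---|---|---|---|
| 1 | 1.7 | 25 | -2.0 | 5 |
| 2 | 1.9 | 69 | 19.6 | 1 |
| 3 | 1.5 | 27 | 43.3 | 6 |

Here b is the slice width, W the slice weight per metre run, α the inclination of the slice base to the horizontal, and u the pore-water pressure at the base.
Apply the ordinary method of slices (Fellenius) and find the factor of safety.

Ordinary method of slices: FS = Σ[c'·Δl_i + (W_i cosα_i − u_i·Δl_i)·tanφ'] / Σ W_i sinα_i, with Δl_i = b_i / cosα_i.
Slice 1: Δl = 1.7/cos(-2.0°) = 1.701 m; N'_1 = 25·cos(-2.0°) − 5·1.701 = 16.5; c'Δl = 4.42; W sinα = -0.9
Slice 2: Δl = 1.9/cos19.6° = 2.017 m; N'_2 = 69·cos19.6° − 1·2.017 = 63.0; c'Δl = 5.24; W sinα = 23.1
Slice 3: Δl = 1.5/cos43.3° = 2.061 m; N'_3 = 27·cos43.3° − 6·2.061 = 7.3; c'Δl = 5.36; W sinα = 18.5
Σc'Δl = 15.0 kN/m; ΣN' = 86.7 kN/m; ΣW sinα = 40.8 kN/m
Resisting = 15.0 + 86.7·tan35.9° = 15.0 + 62.8 = 77.8 kN/m
FS = 77.8 / 40.8 = 1.908

FS = 1.91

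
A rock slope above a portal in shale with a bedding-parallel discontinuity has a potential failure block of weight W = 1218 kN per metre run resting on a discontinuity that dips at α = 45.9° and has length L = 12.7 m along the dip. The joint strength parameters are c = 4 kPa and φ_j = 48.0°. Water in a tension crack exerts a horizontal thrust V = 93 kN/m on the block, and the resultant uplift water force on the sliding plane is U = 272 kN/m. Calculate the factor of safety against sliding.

FS = 0.66

Resolving the block weight along and normal to the plane and applying the Mohr–Coulomb strength on the joint:
N' = W cosα − U − V sinα = 1218·cos45.9° − 272 − 93·sin45.9° = 508.8 kN/m
Driving force T = W sinα + V cosα = 1218·sin45.9° + 93·cos45.9° = 939.4 kN/m
Resisting force R = c·L + N'·tanφ_j = 4·12.7 + 508.8·tan48.0° = 50.8 + 565.1 = 615.9 kN/m
FS = R / T = 615.9 / 939.4 = 0.656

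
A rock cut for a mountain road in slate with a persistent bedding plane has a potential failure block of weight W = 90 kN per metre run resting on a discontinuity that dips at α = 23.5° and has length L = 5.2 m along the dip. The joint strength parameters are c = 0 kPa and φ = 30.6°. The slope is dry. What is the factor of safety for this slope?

FS = 1.36

Resolving the block weight along and normal to the plane and applying the Mohr–Coulomb strength on the joint:
N' = W cosα = 90·cos23.5° = 82.5 kN/m
Driving force T = W sinα = 90·sin23.5° = 35.9 kN/m
Resisting force R = c·L + N'·tanφ = 0·5.2 + 82.5·tan30.6° = 0.0 + 48.8 = 48.8 kN/m
FS = R / T = 48.8 / 35.9 = 1.360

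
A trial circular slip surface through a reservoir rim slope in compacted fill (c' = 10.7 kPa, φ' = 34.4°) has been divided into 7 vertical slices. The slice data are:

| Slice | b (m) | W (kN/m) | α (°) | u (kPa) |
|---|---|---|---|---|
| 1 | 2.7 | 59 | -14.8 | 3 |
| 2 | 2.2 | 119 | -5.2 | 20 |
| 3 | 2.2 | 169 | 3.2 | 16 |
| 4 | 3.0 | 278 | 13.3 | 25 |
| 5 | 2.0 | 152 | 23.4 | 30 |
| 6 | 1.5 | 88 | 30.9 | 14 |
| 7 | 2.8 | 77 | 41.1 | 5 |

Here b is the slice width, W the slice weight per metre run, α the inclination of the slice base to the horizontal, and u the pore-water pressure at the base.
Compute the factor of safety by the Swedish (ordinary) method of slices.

FS = 3.01

Ordinary method of slices: FS = Σ[c'·Δl_i + (W_i cosα_i − u_i·Δl_i)·tanφ'] / Σ W_i sinα_i, with Δl_i = b_i / cosα_i.
Slice 1: Δl = 2.7/cos(-14.8°) = 2.793 m; N'_1 = 59·cos(-14.8°) − 3·2.793 = 48.7; c'Δl = 29.88; W sinα = -15.1
Slice 2: Δl = 2.2/cos(-5.2°) = 2.209 m; N'_2 = 119·cos(-5.2°) − 20·2.209 = 74.3; c'Δl = 23.64; W sinα = -10.8
Slice 3: Δl = 2.2/cos3.2° = 2.203 m; N'_3 = 169·cos3.2° − 16·2.203 = 133.5; c'Δl = 23.58; W sinα = 9.4
Slice 4: Δl = 3.0/cos13.3° = 3.083 m; N'_4 = 278·cos13.3° − 25·3.083 = 193.5; c'Δl = 32.98; W sinα = 64.0
Slice 5: Δl = 2.0/cos23.4° = 2.179 m; N'_5 = 152·cos23.4° − 30·2.179 = 74.1; c'Δl = 23.32; W sinα = 60.4
Slice 6: Δl = 1.5/cos30.9° = 1.748 m; N'_6 = 88·cos30.9° − 14·1.748 = 51.0; c'Δl = 18.70; W sinα = 45.2
Slice 7: Δl = 2.8/cos41.1° = 3.716 m; N'_7 = 77·cos41.1° − 5·3.716 = 39.4; c'Δl = 39.76; W sinα = 50.6
Σc'Δl = 191.9 kN/m; ΣN' = 614.6 kN/m; ΣW sinα = 203.7 kN/m
Resisting = 191.9 + 614.6·tan34.4° = 191.9 + 420.8 = 612.7 kN/m
FS = 612.7 / 203.7 = 3.008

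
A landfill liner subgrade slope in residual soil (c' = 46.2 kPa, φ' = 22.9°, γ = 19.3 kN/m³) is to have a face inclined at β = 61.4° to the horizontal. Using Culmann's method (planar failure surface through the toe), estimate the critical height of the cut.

Culmann's analysis gives the critical failure plane at α_cr = (β + φ')/2 = (61.4 + 22.9)/2 = 42.1°, and the critical height
H_c = (4c'/γ) · sinβ cosφ' / [1 − cos(β − φ')]
    = (4·46.2/19.3) · sin61.4°·cos22.9° / [1 − cos(38.5°)]
    = 9.575 · 0.8780·0.9212 / [1 − 0.7826]
    = 9.575 · 0.8088 / 0.2174
    = 35.62 m

H_c = 35.62 m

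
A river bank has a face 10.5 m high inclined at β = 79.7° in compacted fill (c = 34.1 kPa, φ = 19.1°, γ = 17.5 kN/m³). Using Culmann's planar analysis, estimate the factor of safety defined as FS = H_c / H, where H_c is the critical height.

FS = 1.36

H_c = (4c/γ) · sinβ cosφ / [1 − cos(β − φ)]
    = (4·34.1/17.5) · sin79.7°·cos19.1° / [1 − cos60.6°]
    = 7.794 · 0.9297 / 0.5091 = 14.23 m
FS = H_c / H = 14.23 / 10.5 = 1.356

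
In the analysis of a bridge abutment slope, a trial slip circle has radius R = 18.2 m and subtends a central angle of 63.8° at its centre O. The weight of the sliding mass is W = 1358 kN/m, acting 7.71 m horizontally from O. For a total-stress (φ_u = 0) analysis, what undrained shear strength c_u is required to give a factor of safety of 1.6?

FS = c_u·L_a·R / (W·d), so c_u = FS·W·d / (L_a·R).
Arc length L_a = R·θ = 18.2·(63.8°·π/180) = 18.2·1.1135 = 20.27 m
c_u = 1.6·1358·7.71 / (20.27·18.2) = 16752.3 / 368.84 = 45.42 kPa

c_u = 45.4 kPa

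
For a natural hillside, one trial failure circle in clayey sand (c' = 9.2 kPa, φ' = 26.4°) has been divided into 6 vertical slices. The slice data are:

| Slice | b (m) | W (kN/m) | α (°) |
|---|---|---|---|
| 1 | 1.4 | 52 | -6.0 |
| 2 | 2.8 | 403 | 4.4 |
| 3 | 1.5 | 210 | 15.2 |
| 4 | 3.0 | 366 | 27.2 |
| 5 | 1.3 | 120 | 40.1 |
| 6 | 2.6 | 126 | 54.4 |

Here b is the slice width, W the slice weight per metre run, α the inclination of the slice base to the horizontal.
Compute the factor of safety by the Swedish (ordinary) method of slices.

Ordinary method of slices: FS = Σ[c'·Δl_i + (W_i cosα_i)·tanφ'] / Σ W_i sinα_i, with Δl_i = b_i / cosα_i.
Slice 1: Δl = 1.4/cos(-6.0°) = 1.408 m; N'_1 = 52·cos(-6.0°) = 51.7; c'Δl = 12.95; W sinα = -5.4
Slice 2: Δl = 2.8/cos4.4° = 2.808 m; N'_2 = 403·cos4.4° = 401.8; c'Δl = 25.84; W sinα = 30.9
Slice 3: Δl = 1.5/cos15.2° = 1.554 m; N'_3 = 210·cos15.2° = 202.7; c'Δl = 14.30; W sinα = 55.1
Slice 4: Δl = 3.0/cos27.2° = 3.373 m; N'_4 = 366·cos27.2° = 325.5; c'Δl = 31.03; W sinα = 167.3
Slice 5: Δl = 1.3/cos40.1° = 1.700 m; N'_5 = 120·cos40.1° = 91.8; c'Δl = 15.64; W sinα = 77.3
Slice 6: Δl = 2.6/cos54.4° = 4.466 m; N'_6 = 126·cos54.4° = 73.3; c'Δl = 41.09; W sinα = 102.5
Σc'Δl = 140.8 kN/m; ΣN' = 1146.8 kN/m; ΣW sinα = 427.6 kN/m
Resisting = 140.8 + 1146.8·tan26.4° = 140.8 + 569.3 = 710.1 kN/m
FS = 710.1 / 427.6 = 1.661

FS = 1.66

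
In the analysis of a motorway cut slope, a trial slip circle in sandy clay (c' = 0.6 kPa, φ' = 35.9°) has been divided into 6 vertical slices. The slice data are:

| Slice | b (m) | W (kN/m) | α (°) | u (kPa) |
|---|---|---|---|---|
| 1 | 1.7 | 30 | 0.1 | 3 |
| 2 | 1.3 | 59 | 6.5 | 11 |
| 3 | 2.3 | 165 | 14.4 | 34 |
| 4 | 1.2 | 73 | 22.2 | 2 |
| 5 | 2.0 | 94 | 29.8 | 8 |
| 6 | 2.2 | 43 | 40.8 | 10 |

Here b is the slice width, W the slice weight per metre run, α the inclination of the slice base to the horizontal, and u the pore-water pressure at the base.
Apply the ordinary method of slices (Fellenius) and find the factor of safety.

Ordinary method of slices: FS = Σ[c'·Δl_i + (W_i cosα_i − u_i·Δl_i)·tanφ'] / Σ W_i sinα_i, with Δl_i = b_i / cosα_i.
Slice 1: Δl = 1.7/cos0.1° = 1.700 m; N'_1 = 30·cos0.1° − 3·1.700 = 24.9; c'Δl = 1.02; W sinα = 0.1
Slice 2: Δl = 1.3/cos6.5° = 1.308 m; N'_2 = 59·cos6.5° − 11·1.308 = 44.2; c'Δl = 0.79; W sinα = 6.7
Slice 3: Δl = 2.3/cos14.4° = 2.375 m; N'_3 = 165·cos14.4° − 34·2.375 = 79.1; c'Δl = 1.42; W sinα = 41.0
Slice 4: Δl = 1.2/cos22.2° = 1.296 m; N'_4 = 73·cos22.2° − 2·1.296 = 65.0; c'Δl = 0.78; W sinα = 27.6
Slice 5: Δl = 2.0/cos29.8° = 2.305 m; N'_5 = 94·cos29.8° − 8·2.305 = 63.1; c'Δl = 1.38; W sinα = 46.7
Slice 6: Δl = 2.2/cos40.8° = 2.906 m; N'_6 = 43·cos40.8° − 10·2.906 = 3.5; c'Δl = 1.74; W sinα = 28.1
Σc'Δl = 7.1 kN/m; ΣN' = 279.8 kN/m; ΣW sinα = 150.2 kN/m
Resisting = 7.1 + 279.8·tan35.9° = 7.1 + 202.6 = 209.7 kN/m
FS = 209.7 / 150.2 = 1.396

FS = 1.40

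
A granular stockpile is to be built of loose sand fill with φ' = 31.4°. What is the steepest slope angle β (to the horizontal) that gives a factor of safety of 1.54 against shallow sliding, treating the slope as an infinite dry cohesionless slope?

For an infinite dry cohesionless slope FS = tanφ'/tanβ, so tanβ = tanφ' / FS.
tanβ = tan31.4° / 1.54 = 0.6104 / 1.54 = 0.3964
β = arctan(0.3964) = 21.62°

β = 21.6°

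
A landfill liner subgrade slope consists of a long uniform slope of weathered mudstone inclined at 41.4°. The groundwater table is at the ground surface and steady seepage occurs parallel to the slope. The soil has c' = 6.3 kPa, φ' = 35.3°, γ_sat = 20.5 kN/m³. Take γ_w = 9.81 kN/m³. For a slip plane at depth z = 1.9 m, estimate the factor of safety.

With seepage parallel to the slope and the water table at the surface, the effective normal stress on the slip plane uses the buoyant unit weight γ' = γ_sat − γ_w while the driving shear stress uses γ_sat:
FS = [c' + γ' z cos²β tanφ'] / [γ_sat z sinβ cosβ]
γ' = 20.5 − 9.81 = 10.69 kN/m³
Numerator = 6.3 + 10.69·1.9·cos²41.4°·tan35.3° = 6.3 + 10.69·1.9·0.5627·0.7080 = 14.392 kPa
Denominator = 20.5·1.9·sin41.4°·cos41.4° = 20.5·1.9·0.6613·0.7501 = 19.321 kPa
FS = 14.392 / 19.321 = 0.745

FS = 0.74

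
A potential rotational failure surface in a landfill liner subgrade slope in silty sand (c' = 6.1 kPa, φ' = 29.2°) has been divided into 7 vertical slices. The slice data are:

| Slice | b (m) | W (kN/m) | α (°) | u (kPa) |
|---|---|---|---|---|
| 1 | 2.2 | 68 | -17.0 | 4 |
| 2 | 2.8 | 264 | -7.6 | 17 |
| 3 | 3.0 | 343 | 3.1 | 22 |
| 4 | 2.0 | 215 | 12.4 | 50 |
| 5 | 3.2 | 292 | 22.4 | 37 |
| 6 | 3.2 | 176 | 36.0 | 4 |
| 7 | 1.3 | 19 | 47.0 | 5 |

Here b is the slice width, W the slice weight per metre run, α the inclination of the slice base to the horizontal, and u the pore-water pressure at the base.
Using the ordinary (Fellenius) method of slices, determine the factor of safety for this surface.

FS = 2.67

Ordinary method of slices: FS = Σ[c'·Δl_i + (W_i cosα_i − u_i·Δl_i)·tanφ'] / Σ W_i sinα_i, with Δl_i = b_i / cosα_i.
Slice 1: Δl = 2.2/cos(-17.0°) = 2.301 m; N'_1 = 68·cos(-17.0°) − 4·2.301 = 55.8; c'Δl = 14.03; W sinα = -19.9
Slice 2: Δl = 2.8/cos(-7.6°) = 2.825 m; N'_2 = 264·cos(-7.6°) − 17·2.825 = 213.7; c'Δl = 17.23; W sinα = -34.9
Slice 3: Δl = 3.0/cos3.1° = 3.004 m; N'_3 = 343·cos3.1° − 22·3.004 = 276.4; c'Δl = 18.33; W sinα = 18.5
Slice 4: Δl = 2.0/cos12.4° = 2.048 m; N'_4 = 215·cos12.4° − 50·2.048 = 107.6; c'Δl = 12.49; W sinα = 46.2
Slice 5: Δl = 3.2/cos22.4° = 3.461 m; N'_5 = 292·cos22.4° − 37·3.461 = 141.9; c'Δl = 21.11; W sinα = 111.3
Slice 6: Δl = 3.2/cos36.0° = 3.955 m; N'_6 = 176·cos36.0° − 4·3.955 = 126.6; c'Δl = 24.13; W sinα = 103.5
Slice 7: Δl = 1.3/cos47.0° = 1.906 m; N'_7 = 19·cos47.0° − 5·1.906 = 3.4; c'Δl = 11.63; W sinα = 13.9
Σc'Δl = 119.0 kN/m; ΣN' = 925.4 kN/m; ΣW sinα = 238.5 kN/m
Resisting = 119.0 + 925.4·tan29.2° = 119.0 + 517.2 = 636.1 kN/m
FS = 636.1 / 238.5 = 2.667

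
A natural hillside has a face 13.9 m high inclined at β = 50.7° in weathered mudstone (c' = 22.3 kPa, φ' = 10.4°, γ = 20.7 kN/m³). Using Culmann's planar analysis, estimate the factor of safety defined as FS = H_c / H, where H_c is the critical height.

FS = 0.99

H_c = (4c'/γ) · sinβ cosφ' / [1 − cos(β − φ')]
    = (4·22.3/20.7) · sin50.7°·cos10.4° / [1 − cos40.3°]
    = 4.309 · 0.7611 / 0.2373 = 13.82 m
FS = H_c / H = 13.82 / 13.9 = 0.994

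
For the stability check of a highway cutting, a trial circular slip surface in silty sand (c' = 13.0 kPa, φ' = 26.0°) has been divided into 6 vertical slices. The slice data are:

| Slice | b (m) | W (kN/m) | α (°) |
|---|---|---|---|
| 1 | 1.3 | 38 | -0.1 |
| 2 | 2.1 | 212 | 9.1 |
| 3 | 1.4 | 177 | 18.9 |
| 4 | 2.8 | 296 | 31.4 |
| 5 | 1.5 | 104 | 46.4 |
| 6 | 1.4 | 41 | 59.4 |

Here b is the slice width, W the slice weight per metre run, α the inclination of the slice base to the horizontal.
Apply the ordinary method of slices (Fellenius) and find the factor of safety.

FS = 1.52

Ordinary method of slices: FS = Σ[c'·Δl_i + (W_i cosα_i)·tanφ'] / Σ W_i sinα_i, with Δl_i = b_i / cosα_i.
Slice 1: Δl = 1.3/cos(-0.1°) = 1.300 m; N'_1 = 38·cos(-0.1°) = 38.0; c'Δl = 16.90; W sinα = -0.1
Slice 2: Δl = 2.1/cos9.1° = 2.127 m; N'_2 = 212·cos9.1° = 209.3; c'Δl = 27.65; W sinα = 33.5
Slice 3: Δl = 1.4/cos18.9° = 1.480 m; N'_3 = 177·cos18.9° = 167.5; c'Δl = 19.24; W sinα = 57.3
Slice 4: Δl = 2.8/cos31.4° = 3.280 m; N'_4 = 296·cos31.4° = 252.7; c'Δl = 42.65; W sinα = 154.2
Slice 5: Δl = 1.5/cos46.4° = 2.175 m; N'_5 = 104·cos46.4° = 71.7; c'Δl = 28.28; W sinα = 75.3
Slice 6: Δl = 1.4/cos59.4° = 2.750 m; N'_6 = 41·cos59.4° = 20.9; c'Δl = 35.75; W sinα = 35.3
Σc'Δl = 170.5 kN/m; ΣN' = 760.0 kN/m; ΣW sinα = 355.6 kN/m
Resisting = 170.5 + 760.0·tan26.0° = 170.5 + 370.7 = 541.2 kN/m
FS = 541.2 / 355.6 = 1.522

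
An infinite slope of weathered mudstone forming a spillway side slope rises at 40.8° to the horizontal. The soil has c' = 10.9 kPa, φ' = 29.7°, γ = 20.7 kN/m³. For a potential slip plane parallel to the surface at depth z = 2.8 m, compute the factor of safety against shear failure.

FS = 1.04

For an infinite slope with a slip plane parallel to the surface (no pore pressure): FS = [c' + γz cos²β tanφ'] / [γz sinβ cosβ].
γz = 20.7·2.8 = 57.96 kN/m²
Numerator = 10.9 + 57.96·cos²40.8°·tan29.7° = 10.9 + 57.96·0.5730·0.5704 = 29.845 kPa
Denominator = 57.96·sin40.8°·cos40.8° = 57.96·0.6534·0.7570 = 28.669 kPa
FS = 29.845 / 28.669 = 1.041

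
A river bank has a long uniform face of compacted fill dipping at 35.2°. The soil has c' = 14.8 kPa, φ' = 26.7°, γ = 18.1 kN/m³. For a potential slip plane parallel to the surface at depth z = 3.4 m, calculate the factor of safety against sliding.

FS = 1.22

For an infinite slope with a slip plane parallel to the surface (no pore pressure): FS = [c' + γz cos²β tanφ'] / [γz sinβ cosβ].
γz = 18.1·3.4 = 61.54 kN/m²
Numerator = 14.8 + 61.54·cos²35.2°·tan26.7° = 14.8 + 61.54·0.6677·0.5029 = 35.467 kPa
Denominator = 61.54·sin35.2°·cos35.2° = 61.54·0.5764·0.8171 = 28.987 kPa
FS = 35.467 / 28.987 = 1.224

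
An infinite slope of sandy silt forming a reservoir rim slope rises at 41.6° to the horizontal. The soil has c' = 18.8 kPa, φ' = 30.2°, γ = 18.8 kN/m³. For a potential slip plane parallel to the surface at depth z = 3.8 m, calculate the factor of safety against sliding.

For an infinite slope with a slip plane parallel to the surface (no pore pressure): FS = [c' + γz cos²β tanφ'] / [γz sinβ cosβ].
γz = 18.8·3.8 = 71.44 kN/m²
Numerator = 18.8 + 71.44·cos²41.6°·tan30.2° = 18.8 + 71.44·0.5592·0.5820 = 42.051 kPa
Denominator = 71.44·sin41.6°·cos41.6° = 71.44·0.6639·0.7478 = 35.469 kPa
FS = 42.051 / 35.469 = 1.186

FS = 1.19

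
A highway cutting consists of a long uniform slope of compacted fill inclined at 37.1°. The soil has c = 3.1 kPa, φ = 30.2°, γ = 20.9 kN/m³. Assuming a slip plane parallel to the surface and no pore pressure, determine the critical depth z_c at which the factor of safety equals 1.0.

Setting FS = 1.00 in FS = [c + γz cos²β tanφ] / [γz sinβ cosβ] and solving for z:
z = c / [γ cosβ (FS·sinβ − cosβ·tanφ)]
  = 3.1 / [20.9·cos37.1°·(1.00·sin37.1° − cos37.1°·tan30.2°)]
  = 3.1 / [20.9·0.7976·(1.00·0.6032 − 0.7976·0.5820)]
  = 3.1 / 2.3171 = 1.338 m

z_c = 1.34 m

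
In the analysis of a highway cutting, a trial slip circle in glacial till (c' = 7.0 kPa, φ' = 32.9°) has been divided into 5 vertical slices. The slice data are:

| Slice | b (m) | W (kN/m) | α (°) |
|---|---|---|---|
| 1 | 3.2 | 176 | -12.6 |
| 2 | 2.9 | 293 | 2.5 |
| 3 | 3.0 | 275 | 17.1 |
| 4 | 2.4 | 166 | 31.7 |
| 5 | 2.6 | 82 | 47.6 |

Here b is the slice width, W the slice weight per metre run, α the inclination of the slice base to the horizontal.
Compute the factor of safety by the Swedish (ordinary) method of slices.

Ordinary method of slices: FS = Σ[c'·Δl_i + (W_i cosα_i)·tanφ'] / Σ W_i sinα_i, with Δl_i = b_i / cosα_i.
Slice 1: Δl = 3.2/cos(-12.6°) = 3.279 m; N'_1 = 176·cos(-12.6°) = 171.8; c'Δl = 22.95; W sinα = -38.4
Slice 2: Δl = 2.9/cos2.5° = 2.903 m; N'_2 = 293·cos2.5° = 292.7; c'Δl = 20.32; W sinα = 12.8
Slice 3: Δl = 3.0/cos17.1° = 3.139 m; N'_3 = 275·cos17.1° = 262.8; c'Δl = 21.97; W sinα = 80.9
Slice 4: Δl = 2.4/cos31.7° = 2.821 m; N'_4 = 166·cos31.7° = 141.2; c'Δl = 19.75; W sinα = 87.2
Slice 5: Δl = 2.6/cos47.6° = 3.856 m; N'_5 = 82·cos47.6° = 55.3; c'Δl = 26.99; W sinα = 60.6
Σc'Δl = 112.0 kN/m; ΣN' = 923.9 kN/m; ΣW sinα = 203.0 kN/m
Resisting = 112.0 + 923.9·tan32.9° = 112.0 + 597.7 = 709.6 kN/m
FS = 709.6 / 203.0 = 3.495

FS = 3.50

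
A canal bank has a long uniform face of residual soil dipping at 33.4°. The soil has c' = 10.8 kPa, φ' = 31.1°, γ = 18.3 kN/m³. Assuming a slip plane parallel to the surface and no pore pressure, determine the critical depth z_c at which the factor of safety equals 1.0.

z_c = 15.08 m

Setting FS = 1.00 in FS = [c' + γz cos²β tanφ'] / [γz sinβ cosβ] and solving for z:
z = c' / [γ cosβ (FS·sinβ − cosβ·tanφ')]
  = 10.8 / [18.3·cos33.4°·(1.00·sin33.4° − cos33.4°·tan31.1°)]
  = 10.8 / [18.3·0.8348·(1.00·0.5505 − 0.8348·0.6032)]
  = 10.8 / 0.7160 = 15.083 m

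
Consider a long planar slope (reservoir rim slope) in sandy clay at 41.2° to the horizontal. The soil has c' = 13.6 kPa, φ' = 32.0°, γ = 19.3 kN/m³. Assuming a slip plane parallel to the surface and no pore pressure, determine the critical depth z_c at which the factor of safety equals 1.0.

z_c = 4.97 m

Setting FS = 1.00 in FS = [c' + γz cos²β tanφ'] / [γz sinβ cosβ] and solving for z:
z = c' / [γ cosβ (FS·sinβ − cosβ·tanφ')]
  = 13.6 / [19.3·cos41.2°·(1.00·sin41.2° − cos41.2°·tan32.0°)]
  = 13.6 / [19.3·0.7524·(1.00·0.6587 − 0.7524·0.6249)]
  = 13.6 / 2.7377 = 4.968 m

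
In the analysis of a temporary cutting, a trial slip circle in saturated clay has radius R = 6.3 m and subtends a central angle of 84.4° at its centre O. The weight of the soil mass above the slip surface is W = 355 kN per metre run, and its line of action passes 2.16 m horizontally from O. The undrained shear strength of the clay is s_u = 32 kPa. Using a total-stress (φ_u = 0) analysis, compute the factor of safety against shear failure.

FS = 2.44

Taking moments about the centre O, the resisting moment is provided by the undrained shear strength acting along the arc:
Arc length L_a = R·θ = 6.3·(84.4°·π/180) = 6.3·1.4731 = 9.28 m
M_R = s_u·L_a·R = 32·9.28·6.3 = 1870.9 kN·m/m
M_D = W·d = 355·2.16 = 766.8 kN·m/m
FS = M_R / M_D = 1870.9 / 766.8 = 2.440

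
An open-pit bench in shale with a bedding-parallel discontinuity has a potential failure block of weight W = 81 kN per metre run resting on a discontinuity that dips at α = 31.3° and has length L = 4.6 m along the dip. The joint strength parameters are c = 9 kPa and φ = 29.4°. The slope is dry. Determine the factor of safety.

Resolving the block weight along and normal to the plane and applying the Mohr–Coulomb strength on the joint:
N' = W cosα = 81·cos31.3° = 69.2 kN/m
Driving force T = W sinα = 81·sin31.3° = 42.1 kN/m
Resisting force R = c·L + N'·tanφ = 9·4.6 + 69.2·tan29.4° = 41.4 + 39.0 = 80.4 kN/m
FS = R / T = 80.4 / 42.1 = 1.911

FS = 1.91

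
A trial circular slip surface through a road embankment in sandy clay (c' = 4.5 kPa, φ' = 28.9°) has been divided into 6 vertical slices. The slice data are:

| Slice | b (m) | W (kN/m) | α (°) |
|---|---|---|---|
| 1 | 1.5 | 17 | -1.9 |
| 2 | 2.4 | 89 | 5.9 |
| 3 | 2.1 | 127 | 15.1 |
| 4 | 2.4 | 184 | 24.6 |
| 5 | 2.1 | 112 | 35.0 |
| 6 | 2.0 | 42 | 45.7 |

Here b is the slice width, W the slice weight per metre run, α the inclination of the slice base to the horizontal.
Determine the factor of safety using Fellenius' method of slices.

Ordinary method of slices: FS = Σ[c'·Δl_i + (W_i cosα_i)·tanφ'] / Σ W_i sinα_i, with Δl_i = b_i / cosα_i.
Slice 1: Δl = 1.5/cos(-1.9°) = 1.501 m; N'_1 = 17·cos(-1.9°) = 17.0; c'Δl = 6.75; W sinα = -0.6
Slice 2: Δl = 2.4/cos5.9° = 2.413 m; N'_2 = 89·cos5.9° = 88.5; c'Δl = 10.86; W sinα = 9.1
Slice 3: Δl = 2.1/cos15.1° = 2.175 m; N'_3 = 127·cos15.1° = 122.6; c'Δl = 9.79; W sinα = 33.1
Slice 4: Δl = 2.4/cos24.6° = 2.640 m; N'_4 = 184·cos24.6° = 167.3; c'Δl = 11.88; W sinα = 76.6
Slice 5: Δl = 2.1/cos35.0° = 2.564 m; N'_5 = 112·cos35.0° = 91.7; c'Δl = 11.54; W sinα = 64.2
Slice 6: Δl = 2.0/cos45.7° = 2.864 m; N'_6 = 42·cos45.7° = 29.3; c'Δl = 12.89; W sinα = 30.1
Σc'Δl = 63.7 kN/m; ΣN' = 516.5 kN/m; ΣW sinα = 212.6 kN/m
Resisting = 63.7 + 516.5·tan28.9° = 63.7 + 285.1 = 348.8 kN/m
FS = 348.8 / 212.6 = 1.641

FS = 1.64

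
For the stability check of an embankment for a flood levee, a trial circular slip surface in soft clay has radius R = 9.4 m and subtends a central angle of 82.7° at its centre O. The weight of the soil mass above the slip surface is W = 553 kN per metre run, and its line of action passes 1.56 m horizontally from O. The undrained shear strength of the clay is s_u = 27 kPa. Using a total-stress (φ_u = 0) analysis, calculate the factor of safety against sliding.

FS = 3.99

Taking moments about the centre O, the resisting moment is provided by the undrained shear strength acting along the arc:
Arc length L_a = R·θ = 9.4·(82.7°·π/180) = 9.4·1.4434 = 13.57 m
M_R = s_u·L_a·R = 27·13.57·9.4 = 3443.5 kN·m/m
M_D = W·d = 553·1.56 = 862.7 kN·m/m
FS = M_R / M_D = 3443.5 / 862.7 = 3.992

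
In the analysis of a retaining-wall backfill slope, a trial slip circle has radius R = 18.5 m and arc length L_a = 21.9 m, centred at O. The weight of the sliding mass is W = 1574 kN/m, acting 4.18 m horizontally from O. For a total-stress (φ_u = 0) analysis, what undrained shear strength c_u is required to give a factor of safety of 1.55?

c_u = 25.2 kPa

FS = c_u·L_a·R / (W·d), so c_u = FS·W·d / (L_a·R).
c_u = 1.55·1574·4.18 / (21.90·18.5) = 10197.9 / 405.15 = 25.17 kPa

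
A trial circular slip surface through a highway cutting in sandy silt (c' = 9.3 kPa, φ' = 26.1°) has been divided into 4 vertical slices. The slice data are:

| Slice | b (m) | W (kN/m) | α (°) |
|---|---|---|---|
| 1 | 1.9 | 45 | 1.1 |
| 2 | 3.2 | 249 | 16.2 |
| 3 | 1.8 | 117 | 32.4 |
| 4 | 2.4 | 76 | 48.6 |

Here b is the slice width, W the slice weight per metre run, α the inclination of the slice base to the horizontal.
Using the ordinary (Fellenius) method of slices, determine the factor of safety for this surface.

Ordinary method of slices: FS = Σ[c'·Δl_i + (W_i cosα_i)·tanφ'] / Σ W_i sinα_i, with Δl_i = b_i / cosα_i.
Slice 1: Δl = 1.9/cos1.1° = 1.900 m; N'_1 = 45·cos1.1° = 45.0; c'Δl = 17.67; W sinα = 0.9
Slice 2: Δl = 3.2/cos16.2° = 3.332 m; N'_2 = 249·cos16.2° = 239.1; c'Δl = 30.99; W sinα = 69.5
Slice 3: Δl = 1.8/cos32.4° = 2.132 m; N'_3 = 117·cos32.4° = 98.8; c'Δl = 19.83; W sinα = 62.7
Slice 4: Δl = 2.4/cos48.6° = 3.629 m; N'_4 = 76·cos48.6° = 50.3; c'Δl = 33.75; W sinα = 57.0
Σc'Δl = 102.2 kN/m; ΣN' = 433.2 kN/m; ΣW sinα = 190.0 kN/m
Resisting = 102.2 + 433.2·tan26.1° = 102.2 + 212.2 = 314.4 kN/m
FS = 314.4 / 190.0 = 1.655

FS = 1.65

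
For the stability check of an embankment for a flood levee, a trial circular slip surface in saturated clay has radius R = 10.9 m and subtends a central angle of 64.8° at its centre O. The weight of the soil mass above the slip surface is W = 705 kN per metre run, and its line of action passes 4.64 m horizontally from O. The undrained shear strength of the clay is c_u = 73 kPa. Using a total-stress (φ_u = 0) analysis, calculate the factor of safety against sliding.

FS = 3.00

Taking moments about the centre O, the resisting moment is provided by the undrained shear strength acting along the arc:
Arc length L_a = R·θ = 10.9·(64.8°·π/180) = 10.9·1.1310 = 12.33 m
M_R = c_u·L_a·R = 73·12.33·10.9 = 9809.1 kN·m/m
M_D = W·d = 705·4.64 = 3271.2 kN·m/m
FS = M_R / M_D = 9809.1 / 3271.2 = 2.999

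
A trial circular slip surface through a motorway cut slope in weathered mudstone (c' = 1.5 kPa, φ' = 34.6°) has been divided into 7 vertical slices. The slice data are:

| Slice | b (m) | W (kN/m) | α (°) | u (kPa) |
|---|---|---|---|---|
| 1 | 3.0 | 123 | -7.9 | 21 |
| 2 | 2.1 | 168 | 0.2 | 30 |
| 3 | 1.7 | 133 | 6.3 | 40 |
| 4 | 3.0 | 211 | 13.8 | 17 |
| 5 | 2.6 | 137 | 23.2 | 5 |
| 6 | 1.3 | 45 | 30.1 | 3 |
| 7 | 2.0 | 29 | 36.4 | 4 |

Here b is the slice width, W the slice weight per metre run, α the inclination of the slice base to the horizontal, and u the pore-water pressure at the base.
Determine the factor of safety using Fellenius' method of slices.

FS = 2.79

Ordinary method of slices: FS = Σ[c'·Δl_i + (W_i cosα_i − u_i·Δl_i)·tanφ'] / Σ W_i sinα_i, with Δl_i = b_i / cosα_i.
Slice 1: Δl = 3.0/cos(-7.9°) = 3.029 m; N'_1 = 123·cos(-7.9°) − 21·3.029 = 58.2; c'Δl = 4.54; W sinα = -16.9
Slice 2: Δl = 2.1/cos0.2° = 2.100 m; N'_2 = 168·cos0.2° − 30·2.100 = 105.0; c'Δl = 3.15; W sinα = 0.6
Slice 3: Δl = 1.7/cos6.3° = 1.710 m; N'_3 = 133·cos6.3° − 40·1.710 = 63.8; c'Δl = 2.57; W sinα = 14.6
Slice 4: Δl = 3.0/cos13.8° = 3.089 m; N'_4 = 211·cos13.8° − 17·3.089 = 152.4; c'Δl = 4.63; W sinα = 50.3
Slice 5: Δl = 2.6/cos23.2° = 2.829 m; N'_5 = 137·cos23.2° − 5·2.829 = 111.8; c'Δl = 4.24; W sinα = 54.0
Slice 6: Δl = 1.3/cos30.1° = 1.503 m; N'_6 = 45·cos30.1° − 3·1.503 = 34.4; c'Δl = 2.25; W sinα = 22.6
Slice 7: Δl = 2.0/cos36.4° = 2.485 m; N'_7 = 29·cos36.4° − 4·2.485 = 13.4; c'Δl = 3.73; W sinα = 17.2
Σc'Δl = 25.1 kN/m; ΣN' = 539.0 kN/m; ΣW sinα = 142.4 kN/m
Resisting = 25.1 + 539.0·tan34.6° = 25.1 + 371.8 = 397.0 kN/m
FS = 397.0 / 142.4 = 2.789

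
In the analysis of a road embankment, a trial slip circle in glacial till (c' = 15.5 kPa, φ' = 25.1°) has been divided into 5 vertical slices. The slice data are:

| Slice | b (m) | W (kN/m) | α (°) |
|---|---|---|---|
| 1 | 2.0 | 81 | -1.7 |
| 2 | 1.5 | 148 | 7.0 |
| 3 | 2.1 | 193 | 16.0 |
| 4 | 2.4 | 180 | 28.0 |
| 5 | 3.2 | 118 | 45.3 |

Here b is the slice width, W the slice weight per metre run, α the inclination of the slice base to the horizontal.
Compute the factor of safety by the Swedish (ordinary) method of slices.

Ordinary method of slices: FS = Σ[c'·Δl_i + (W_i cosα_i)·tanφ'] / Σ W_i sinα_i, with Δl_i = b_i / cosα_i.
Slice 1: Δl = 2.0/cos(-1.7°) = 2.001 m; N'_1 = 81·cos(-1.7°) = 81.0; c'Δl = 31.01; W sinα = -2.4
Slice 2: Δl = 1.5/cos7.0° = 1.511 m; N'_2 = 148·cos7.0° = 146.9; c'Δl = 23.42; W sinα = 18.0
Slice 3: Δl = 2.1/cos16.0° = 2.185 m; N'_3 = 193·cos16.0° = 185.5; c'Δl = 33.86; W sinα = 53.2
Slice 4: Δl = 2.4/cos28.0° = 2.718 m; N'_4 = 180·cos28.0° = 158.9; c'Δl = 42.13; W sinα = 84.5
Slice 5: Δl = 3.2/cos45.3° = 4.549 m; N'_5 = 118·cos45.3° = 83.0; c'Δl = 70.52; W sinα = 83.9
Σc'Δl = 200.9 kN/m; ΣN' = 655.3 kN/m; ΣW sinα = 237.2 kN/m
Resisting = 200.9 + 655.3·tan25.1° = 200.9 + 307.0 = 507.9 kN/m
FS = 507.9 / 237.2 = 2.141

FS = 2.14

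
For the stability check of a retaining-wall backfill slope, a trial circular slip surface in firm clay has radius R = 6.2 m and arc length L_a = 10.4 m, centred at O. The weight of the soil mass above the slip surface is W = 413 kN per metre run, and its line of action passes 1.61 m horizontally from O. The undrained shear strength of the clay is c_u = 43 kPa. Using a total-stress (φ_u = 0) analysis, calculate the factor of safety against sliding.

FS = 4.17

Taking moments about the centre O, the resisting moment is provided by the undrained shear strength acting along the arc:
M_R = c_u·L_a·R = 43·10.40·6.2 = 2772.6 kN·m/m
M_D = W·d = 413·1.61 = 664.9 kN·m/m
FS = M_R / M_D = 2772.6 / 664.9 = 4.170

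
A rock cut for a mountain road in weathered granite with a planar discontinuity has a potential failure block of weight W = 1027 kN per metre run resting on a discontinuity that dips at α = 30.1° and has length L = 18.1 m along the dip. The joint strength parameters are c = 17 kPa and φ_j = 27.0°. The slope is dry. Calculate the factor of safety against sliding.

FS = 1.48

Resolving the block weight along and normal to the plane and applying the Mohr–Coulomb strength on the joint:
N' = W cosα = 1027·cos30.1° = 888.5 kN/m
Driving force T = W sinα = 1027·sin30.1° = 515.1 kN/m
Resisting force R = c·L + N'·tanφ_j = 17·18.1 + 888.5·tan27.0° = 307.7 + 452.7 = 760.4 kN/m
FS = R / T = 760.4 / 515.1 = 1.476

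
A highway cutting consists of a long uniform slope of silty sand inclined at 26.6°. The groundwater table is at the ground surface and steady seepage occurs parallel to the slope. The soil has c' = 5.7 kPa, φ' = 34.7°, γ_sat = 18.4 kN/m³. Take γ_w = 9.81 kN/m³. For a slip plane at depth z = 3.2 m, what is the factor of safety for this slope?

FS = 0.89

With seepage parallel to the slope and the water table at the surface, the effective normal stress on the slip plane uses the buoyant unit weight γ' = γ_sat − γ_w while the driving shear stress uses γ_sat:
FS = [c' + γ' z cos²β tanφ'] / [γ_sat z sinβ cosβ]
γ' = 18.4 − 9.81 = 8.59 kN/m³
Numerator = 5.7 + 8.59·3.2·cos²26.6°·tan34.7° = 5.7 + 8.59·3.2·0.7995·0.6924 = 20.918 kPa
Denominator = 18.4·3.2·sin26.6°·cos26.6° = 18.4·3.2·0.4478·0.8942 = 23.574 kPa
FS = 20.918 / 23.574 = 0.887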